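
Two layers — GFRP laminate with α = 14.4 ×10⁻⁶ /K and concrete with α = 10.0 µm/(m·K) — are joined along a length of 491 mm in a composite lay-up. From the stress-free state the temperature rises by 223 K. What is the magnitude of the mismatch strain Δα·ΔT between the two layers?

9.81×10⁻⁴

Δα = |14.4 − 10.0|×10⁻⁶/K = 4.40×10⁻⁶/K.
Mismatch strain = Δα·ΔT = 4.40×10⁻⁶ × 223.0 = 9.81×10⁻⁴.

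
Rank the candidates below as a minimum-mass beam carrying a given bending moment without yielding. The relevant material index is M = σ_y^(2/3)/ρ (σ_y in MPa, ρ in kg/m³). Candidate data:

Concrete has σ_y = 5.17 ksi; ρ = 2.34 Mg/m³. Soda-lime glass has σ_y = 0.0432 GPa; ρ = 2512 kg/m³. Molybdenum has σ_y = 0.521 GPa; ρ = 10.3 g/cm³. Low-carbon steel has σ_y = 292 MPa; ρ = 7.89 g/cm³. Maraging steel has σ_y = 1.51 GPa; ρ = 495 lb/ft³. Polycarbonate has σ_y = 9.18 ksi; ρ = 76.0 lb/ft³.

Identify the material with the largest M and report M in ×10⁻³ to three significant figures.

After converting to SI:
  concrete: σ_y = 35.65 MPa, ρ = 2340 kg/m³
  soda-lime glass: σ_y = 43.20 MPa, ρ = 2512 kg/m³
  molybdenum: σ_y = 521.0 MPa, ρ = 10300 kg/m³
  low-carbon steel: σ_y = 292.0 MPa, ρ = 7890 kg/m³
  maraging steel: σ_y = 1510 MPa, ρ = 7929 kg/m³
  polycarbonate: σ_y = 63.29 MPa, ρ = 1217 kg/m³
  maraging steel: M = 16.6×10⁻³
  polycarbonate: M = 13.0×10⁻³
  molybdenum: M = 6.29×10⁻³
  low-carbon steel: M = 5.58×10⁻³
  soda-lime glass: M = 4.90×10⁻³
  concrete: M = 4.63×10⁻³
Highest index: maraging steel.

maraging steel, M = 16.6×10⁻³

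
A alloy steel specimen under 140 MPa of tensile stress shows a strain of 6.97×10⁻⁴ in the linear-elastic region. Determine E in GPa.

E = σ/ε = 140 MPa / 6.97×10⁻⁴ = 200900 MPa = 201 GPa.

201 GPa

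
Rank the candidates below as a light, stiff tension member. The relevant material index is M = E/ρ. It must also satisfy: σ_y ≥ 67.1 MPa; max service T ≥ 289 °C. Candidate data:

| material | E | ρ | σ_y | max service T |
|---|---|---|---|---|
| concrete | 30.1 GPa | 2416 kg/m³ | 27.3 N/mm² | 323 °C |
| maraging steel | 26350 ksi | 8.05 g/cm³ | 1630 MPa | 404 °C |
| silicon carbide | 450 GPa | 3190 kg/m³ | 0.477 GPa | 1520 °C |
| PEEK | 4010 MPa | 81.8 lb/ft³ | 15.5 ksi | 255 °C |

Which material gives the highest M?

silicon carbide

Screen on constraints: σ_y ≥ 67.1 MPa; max service T ≥ 289 °C. Survivors: maraging steel, silicon carbide.
Normalizing units and computing the index:
  maraging steel: E = 181.7 GPa, ρ = 8050 kg/m³
  silicon carbide: E = 450.0 GPa, ρ = 3190 kg/m³
  silicon carbide: M = 141 MN·m/kg
  maraging steel: M = 22.6 MN·m/kg
The maximum is for silicon carbide.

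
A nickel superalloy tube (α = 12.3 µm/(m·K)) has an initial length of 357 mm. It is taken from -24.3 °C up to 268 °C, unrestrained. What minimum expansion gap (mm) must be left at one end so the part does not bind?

ΔT = 268 − (-24.3) = 292.3 K.
ΔL = α·L₀·ΔT = 12.3×10⁻⁶ × 357 mm × 292.3 K = 1.28 mm.

1.28 mm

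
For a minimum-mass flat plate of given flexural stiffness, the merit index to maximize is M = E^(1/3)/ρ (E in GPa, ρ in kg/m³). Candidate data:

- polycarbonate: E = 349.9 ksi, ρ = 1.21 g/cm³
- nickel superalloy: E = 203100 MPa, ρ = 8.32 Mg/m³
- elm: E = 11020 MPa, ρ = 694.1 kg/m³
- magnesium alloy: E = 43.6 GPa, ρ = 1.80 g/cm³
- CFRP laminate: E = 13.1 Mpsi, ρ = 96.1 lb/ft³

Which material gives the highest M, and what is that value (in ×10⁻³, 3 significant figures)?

elm, M = 3.21×10⁻³

Normalizing units and computing the index:
  polycarbonate: E = 2.412 GPa, ρ = 1210 kg/m³
  nickel superalloy: E = 203.1 GPa, ρ = 8320 kg/m³
  elm: E = 11.02 GPa, ρ = 694.1 kg/m³
  magnesium alloy: E = 43.60 GPa, ρ = 1800 kg/m³
  CFRP laminate: E = 90.32 GPa, ρ = 1539 kg/m³
  elm: M = 3.21×10⁻³
  CFRP laminate: M = 2.91×10⁻³
  magnesium alloy: M = 1.96×10⁻³
  polycarbonate: M = 1.11×10⁻³
  nickel superalloy: M = 0.707×10⁻³
Highest index: elm.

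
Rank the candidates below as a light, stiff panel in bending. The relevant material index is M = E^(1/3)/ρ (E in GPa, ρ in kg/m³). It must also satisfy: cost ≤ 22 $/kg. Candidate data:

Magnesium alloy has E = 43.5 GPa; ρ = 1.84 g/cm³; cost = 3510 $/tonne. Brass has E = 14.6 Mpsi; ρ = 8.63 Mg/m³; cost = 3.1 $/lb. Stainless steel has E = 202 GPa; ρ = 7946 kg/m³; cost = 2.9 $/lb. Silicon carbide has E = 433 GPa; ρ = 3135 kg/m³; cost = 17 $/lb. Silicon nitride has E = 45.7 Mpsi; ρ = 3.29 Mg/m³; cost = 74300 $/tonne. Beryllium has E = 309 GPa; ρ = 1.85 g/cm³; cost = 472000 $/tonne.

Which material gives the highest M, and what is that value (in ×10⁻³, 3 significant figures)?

Screen on constraints: cost ≤ 22 $/kg. Survivors: magnesium alloy, brass, stainless steel.
In SI units:
  magnesium alloy: E = 43.50 GPa, ρ = 1840 kg/m³
  brass: E = 100.7 GPa, ρ = 8630 kg/m³
  stainless steel: E = 202.0 GPa, ρ = 7946 kg/m³
  magnesium alloy: M = 1.91×10⁻³
  stainless steel: M = 0.738×10⁻³
  brass: M = 0.539×10⁻³
Magnesium alloy ranks first.

magnesium alloy, M = 1.91×10⁻³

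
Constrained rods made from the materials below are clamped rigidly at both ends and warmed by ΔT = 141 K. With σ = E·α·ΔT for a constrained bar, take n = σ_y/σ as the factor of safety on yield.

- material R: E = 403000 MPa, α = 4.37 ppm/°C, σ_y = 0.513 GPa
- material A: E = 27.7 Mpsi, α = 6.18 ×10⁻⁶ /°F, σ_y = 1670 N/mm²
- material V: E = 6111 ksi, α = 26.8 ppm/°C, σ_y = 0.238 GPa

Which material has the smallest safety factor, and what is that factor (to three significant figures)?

In consistent units (E in GPa, α in ×10⁻⁶/K, σ_y in MPa):
  material R: E = 403.0, α = 4.37, σ_y = 513.0 → σ = 248 MPa, n = 2.07
  material A: E = 191.0, α = 11.1, σ_y = 1670 → σ = 300 MPa, n = 5.57
  material V: E = 42.13, α = 26.8, σ_y = 238.0 → σ = 159 MPa, n = 1.49
The minimum is material V at n = 1.49.

material V, n = 1.49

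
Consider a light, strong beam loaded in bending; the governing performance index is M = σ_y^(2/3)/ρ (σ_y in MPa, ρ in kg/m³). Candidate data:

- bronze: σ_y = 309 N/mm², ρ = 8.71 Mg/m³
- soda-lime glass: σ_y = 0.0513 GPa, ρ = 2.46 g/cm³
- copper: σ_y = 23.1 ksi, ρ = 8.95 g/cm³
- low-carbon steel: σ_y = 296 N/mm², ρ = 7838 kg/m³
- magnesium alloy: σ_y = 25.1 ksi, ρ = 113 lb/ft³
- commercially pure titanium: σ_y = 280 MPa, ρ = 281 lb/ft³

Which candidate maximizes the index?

magnesium alloy

Putting every candidate on a common basis:
  bronze: σ_y = 309.0 MPa, ρ = 8710 kg/m³
  soda-lime glass: σ_y = 51.30 MPa, ρ = 2460 kg/m³
  copper: σ_y = 159.3 MPa, ρ = 8950 kg/m³
  low-carbon steel: σ_y = 296.0 MPa, ρ = 7838 kg/m³
  magnesium alloy: σ_y = 173.1 MPa, ρ = 1810 kg/m³
  commercially pure titanium: σ_y = 280.0 MPa, ρ = 4501 kg/m³
  magnesium alloy: M = 17.2×10⁻³
  commercially pure titanium: M = 9.51×10⁻³
  low-carbon steel: M = 5.67×10⁻³
  soda-lime glass: M = 5.61×10⁻³
  bronze: M = 5.25×10⁻³
  copper: M = 3.28×10⁻³
Highest index: magnesium alloy.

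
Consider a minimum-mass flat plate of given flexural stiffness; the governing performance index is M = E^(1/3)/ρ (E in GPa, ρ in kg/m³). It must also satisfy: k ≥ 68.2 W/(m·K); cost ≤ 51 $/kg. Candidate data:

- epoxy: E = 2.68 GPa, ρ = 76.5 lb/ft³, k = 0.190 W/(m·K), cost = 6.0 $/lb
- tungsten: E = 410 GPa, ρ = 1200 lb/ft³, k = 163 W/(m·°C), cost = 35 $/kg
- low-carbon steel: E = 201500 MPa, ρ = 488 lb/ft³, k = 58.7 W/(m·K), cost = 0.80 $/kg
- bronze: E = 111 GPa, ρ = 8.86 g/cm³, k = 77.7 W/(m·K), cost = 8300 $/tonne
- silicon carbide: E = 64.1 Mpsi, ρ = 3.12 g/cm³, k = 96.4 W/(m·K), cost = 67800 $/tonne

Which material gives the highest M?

bronze

Screen on constraints: k ≥ 68.2 W/(m·K); cost ≤ 51 $/kg. Survivors: tungsten, bronze.
In SI units:
  tungsten: E = 410.0 GPa, ρ = 19220 kg/m³
  bronze: E = 111.0 GPa, ρ = 8860 kg/m³
  bronze: M = 0.542×10⁻³
  tungsten: M = 0.386×10⁻³
Highest index: bronze.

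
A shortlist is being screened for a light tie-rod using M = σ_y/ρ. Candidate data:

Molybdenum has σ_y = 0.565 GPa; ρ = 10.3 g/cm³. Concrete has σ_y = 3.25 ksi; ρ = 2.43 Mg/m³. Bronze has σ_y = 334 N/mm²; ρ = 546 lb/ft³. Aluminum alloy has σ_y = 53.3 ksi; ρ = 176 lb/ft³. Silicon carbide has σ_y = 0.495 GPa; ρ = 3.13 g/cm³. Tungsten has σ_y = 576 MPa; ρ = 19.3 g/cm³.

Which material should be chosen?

In SI units:
  molybdenum: σ_y = 565.0 MPa, ρ = 10300 kg/m³
  concrete: σ_y = 22.41 MPa, ρ = 2430 kg/m³
  bronze: σ_y = 334.0 MPa, ρ = 8746 kg/m³
  aluminum alloy: σ_y = 367.5 MPa, ρ = 2819 kg/m³
  silicon carbide: σ_y = 495.0 MPa, ρ = 3130 kg/m³
  tungsten: σ_y = 576.0 MPa, ρ = 19300 kg/m³
  silicon carbide: M = 158 kN·m/kg
  aluminum alloy: M = 130 kN·m/kg
  molybdenum: M = 54.9 kN·m/kg
  bronze: M = 38.2 kN·m/kg
  tungsten: M = 29.8 kN·m/kg
  concrete: M = 9.22 kN·m/kg
The maximum is for silicon carbide.

silicon carbide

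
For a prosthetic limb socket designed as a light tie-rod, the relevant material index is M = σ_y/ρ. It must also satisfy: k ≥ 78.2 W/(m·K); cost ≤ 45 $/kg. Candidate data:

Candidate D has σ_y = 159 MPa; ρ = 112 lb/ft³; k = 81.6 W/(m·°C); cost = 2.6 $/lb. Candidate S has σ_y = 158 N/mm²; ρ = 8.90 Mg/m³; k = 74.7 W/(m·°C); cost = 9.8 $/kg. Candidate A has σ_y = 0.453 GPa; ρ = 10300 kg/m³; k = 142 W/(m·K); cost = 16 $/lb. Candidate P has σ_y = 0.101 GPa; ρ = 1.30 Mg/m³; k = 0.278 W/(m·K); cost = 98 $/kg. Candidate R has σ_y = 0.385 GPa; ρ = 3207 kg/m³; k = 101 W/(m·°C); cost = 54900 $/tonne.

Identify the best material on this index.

candidate D

Screen on constraints: k ≥ 78.2 W/(m·K); cost ≤ 45 $/kg. Survivors: candidate D, candidate A.
Normalizing units and computing the index:
  candidate D: σ_y = 159.0 MPa, ρ = 1794 kg/m³
  candidate A: σ_y = 453.0 MPa, ρ = 10300 kg/m³
  candidate D: M = 88.6 kN·m/kg
  candidate A: M = 44.0 kN·m/kg
The maximum is for candidate D.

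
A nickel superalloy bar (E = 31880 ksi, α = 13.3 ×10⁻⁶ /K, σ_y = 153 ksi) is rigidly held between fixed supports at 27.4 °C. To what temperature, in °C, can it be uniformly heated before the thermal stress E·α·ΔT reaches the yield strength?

E = 31880 ksi = 219.8 GPa.
σ_y = 153 ksi = 1055 MPa.
E·α·ΔT = 1055 MPa ⇒ ΔT = 1055 / (219.8×10³ × 13.3×10⁻⁶) = 360.8 K.
T = 27.4 + 360.8 = 388.2 °C.

388 °C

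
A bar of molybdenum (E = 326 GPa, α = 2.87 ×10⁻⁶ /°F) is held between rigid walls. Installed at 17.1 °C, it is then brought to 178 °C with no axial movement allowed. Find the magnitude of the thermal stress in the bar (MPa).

271 MPa

α = 2.87×10⁻⁶/°F × 9/5 = 5.17×10⁻⁶/K.
ΔT = 160.9 K. Constrained thermal stress σ = E·α·ΔT = 326.0×10³ MPa × 5.17×10⁻⁶ × 160.9 = 271 MPa (compressive).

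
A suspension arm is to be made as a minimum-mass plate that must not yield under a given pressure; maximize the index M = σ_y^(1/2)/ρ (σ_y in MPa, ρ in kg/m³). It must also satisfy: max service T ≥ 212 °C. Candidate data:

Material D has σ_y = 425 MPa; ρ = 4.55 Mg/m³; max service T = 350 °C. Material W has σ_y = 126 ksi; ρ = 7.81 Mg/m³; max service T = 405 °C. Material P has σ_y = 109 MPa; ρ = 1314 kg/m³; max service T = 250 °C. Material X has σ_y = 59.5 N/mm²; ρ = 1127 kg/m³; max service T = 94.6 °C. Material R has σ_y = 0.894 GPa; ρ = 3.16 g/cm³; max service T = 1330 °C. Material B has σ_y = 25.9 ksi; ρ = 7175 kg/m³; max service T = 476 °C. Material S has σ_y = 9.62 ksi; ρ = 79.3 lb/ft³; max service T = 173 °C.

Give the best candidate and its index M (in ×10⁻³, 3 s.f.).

material R, M = 9.46×10⁻³

Screen on constraints: max service T ≥ 212 °C. Survivors: material D, material W, material P, material R, material B.
After converting to SI:
  material D: σ_y = 425.0 MPa, ρ = 4550 kg/m³
  material W: σ_y = 868.7 MPa, ρ = 7810 kg/m³
  material P: σ_y = 109.0 MPa, ρ = 1314 kg/m³
  material R: σ_y = 894.0 MPa, ρ = 3160 kg/m³
  material B: σ_y = 178.6 MPa, ρ = 7175 kg/m³
  material R: M = 9.46×10⁻³
  material P: M = 7.95×10⁻³
  material D: M = 4.53×10⁻³
  material W: M = 3.77×10⁻³
  material B: M = 1.86×10⁻³
Highest index: material R.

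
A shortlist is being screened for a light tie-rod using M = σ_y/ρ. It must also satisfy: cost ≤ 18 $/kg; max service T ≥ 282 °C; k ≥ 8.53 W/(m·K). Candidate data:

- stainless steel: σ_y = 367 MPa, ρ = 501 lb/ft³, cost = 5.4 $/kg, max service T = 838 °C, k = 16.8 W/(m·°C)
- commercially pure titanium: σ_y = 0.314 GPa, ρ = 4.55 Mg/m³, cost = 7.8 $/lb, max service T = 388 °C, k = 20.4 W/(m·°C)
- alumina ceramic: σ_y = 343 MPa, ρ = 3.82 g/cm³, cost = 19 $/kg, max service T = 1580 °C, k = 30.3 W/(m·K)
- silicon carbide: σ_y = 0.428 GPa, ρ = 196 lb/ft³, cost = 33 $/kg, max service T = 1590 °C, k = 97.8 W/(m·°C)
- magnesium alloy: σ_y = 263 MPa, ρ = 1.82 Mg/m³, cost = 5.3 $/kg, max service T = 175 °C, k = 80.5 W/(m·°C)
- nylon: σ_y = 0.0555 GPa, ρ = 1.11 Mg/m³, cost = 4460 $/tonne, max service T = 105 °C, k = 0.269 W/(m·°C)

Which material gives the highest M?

Screen on constraints: cost ≤ 18 $/kg; max service T ≥ 282 °C; k ≥ 8.53 W/(m·K). Survivors: stainless steel, commercially pure titanium.
After converting to SI:
  stainless steel: σ_y = 367.0 MPa, ρ = 8025 kg/m³
  commercially pure titanium: σ_y = 314.0 MPa, ρ = 4550 kg/m³
  commercially pure titanium: M = 69.0 kN·m/kg
  stainless steel: M = 45.7 kN·m/kg
The maximum is for commercially pure titanium.

commercially pure titanium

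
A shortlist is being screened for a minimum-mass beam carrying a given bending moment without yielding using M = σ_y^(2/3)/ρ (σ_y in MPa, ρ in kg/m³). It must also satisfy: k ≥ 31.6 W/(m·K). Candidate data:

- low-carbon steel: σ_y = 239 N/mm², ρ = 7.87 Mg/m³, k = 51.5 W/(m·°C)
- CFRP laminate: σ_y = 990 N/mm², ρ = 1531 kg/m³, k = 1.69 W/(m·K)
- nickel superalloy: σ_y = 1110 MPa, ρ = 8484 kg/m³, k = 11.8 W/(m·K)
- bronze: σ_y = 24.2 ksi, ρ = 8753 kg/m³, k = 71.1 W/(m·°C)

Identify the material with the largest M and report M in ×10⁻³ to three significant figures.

low-carbon steel, M = 4.89×10⁻³

Screen on constraints: k ≥ 31.6 W/(m·K). Survivors: low-carbon steel, bronze.
After converting to SI:
  low-carbon steel: σ_y = 239.0 MPa, ρ = 7870 kg/m³
  bronze: σ_y = 166.9 MPa, ρ = 8753 kg/m³
  low-carbon steel: M = 4.89×10⁻³
  bronze: M = 3.46×10⁻³
The maximum is for low-carbon steel.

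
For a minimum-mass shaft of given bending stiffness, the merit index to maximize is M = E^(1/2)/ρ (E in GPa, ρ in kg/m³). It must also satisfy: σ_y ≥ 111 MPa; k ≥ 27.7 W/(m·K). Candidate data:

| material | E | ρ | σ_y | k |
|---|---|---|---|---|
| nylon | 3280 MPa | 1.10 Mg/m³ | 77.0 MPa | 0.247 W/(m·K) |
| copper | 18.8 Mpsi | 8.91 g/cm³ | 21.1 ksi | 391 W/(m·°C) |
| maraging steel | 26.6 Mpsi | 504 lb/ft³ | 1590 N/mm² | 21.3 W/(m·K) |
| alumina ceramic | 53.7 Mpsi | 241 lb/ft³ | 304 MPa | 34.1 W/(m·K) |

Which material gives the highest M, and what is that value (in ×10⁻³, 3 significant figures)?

Screen on constraints: σ_y ≥ 111 MPa; k ≥ 27.7 W/(m·K). Survivors: copper, alumina ceramic.
Convert each candidate to consistent units, then evaluate M:
  copper: E = 129.6 GPa, ρ = 8910 kg/m³
  alumina ceramic: E = 370.2 GPa, ρ = 3860 kg/m³
  alumina ceramic: M = 4.98×10⁻³
  copper: M = 1.28×10⁻³
Highest index: alumina ceramic.

alumina ceramic, M = 4.98×10⁻³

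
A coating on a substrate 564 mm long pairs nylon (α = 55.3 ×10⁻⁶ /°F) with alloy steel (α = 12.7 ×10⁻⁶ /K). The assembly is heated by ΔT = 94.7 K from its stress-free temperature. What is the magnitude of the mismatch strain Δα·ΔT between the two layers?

nylon: α = 55.3×10⁻⁶/°F × 9/5 = 99.5×10⁻⁶/K.
Δα = |99.5 − 12.7|×10⁻⁶/K = 86.8×10⁻⁶/K.
Mismatch strain = Δα·ΔT = 86.8×10⁻⁶ × 94.7 = 8.22×10⁻³.

8.22×10⁻³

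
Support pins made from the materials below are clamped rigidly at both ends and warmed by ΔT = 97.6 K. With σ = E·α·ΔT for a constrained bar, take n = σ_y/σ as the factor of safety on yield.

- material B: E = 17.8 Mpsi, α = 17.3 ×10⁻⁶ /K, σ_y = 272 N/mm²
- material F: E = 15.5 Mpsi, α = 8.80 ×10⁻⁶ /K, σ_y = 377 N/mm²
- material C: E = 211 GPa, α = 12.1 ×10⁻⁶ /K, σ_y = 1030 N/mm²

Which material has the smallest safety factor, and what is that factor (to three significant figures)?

material B, n = 1.31

In consistent units (E in GPa, α in ×10⁻⁶/K, σ_y in MPa):
  material B: E = 122.7, α = 17.3, σ_y = 272.0 → σ = 207 MPa, n = 1.31
  material F: E = 106.9, α = 8.80, σ_y = 377.0 → σ = 91.8 MPa, n = 4.11
  material C: E = 211.0, α = 12.1, σ_y = 1030 → σ = 249 MPa, n = 4.13
The minimum is material B at n = 1.31.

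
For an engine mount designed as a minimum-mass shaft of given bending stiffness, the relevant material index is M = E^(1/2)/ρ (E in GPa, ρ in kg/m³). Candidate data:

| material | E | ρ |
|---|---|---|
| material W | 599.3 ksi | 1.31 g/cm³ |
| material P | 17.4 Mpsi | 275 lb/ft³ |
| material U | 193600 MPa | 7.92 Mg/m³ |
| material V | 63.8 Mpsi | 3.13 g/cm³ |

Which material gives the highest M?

material V

Putting every candidate on a common basis:
  material W: E = 4.132 GPa, ρ = 1310 kg/m³
  material P: E = 120.0 GPa, ρ = 4405 kg/m³
  material U: E = 193.6 GPa, ρ = 7920 kg/m³
  material V: E = 439.9 GPa, ρ = 3130 kg/m³
  material V: M = 6.70×10⁻³
  material P: M = 2.49×10⁻³
  material U: M = 1.76×10⁻³
  material W: M = 1.55×10⁻³
Material V has the largest M.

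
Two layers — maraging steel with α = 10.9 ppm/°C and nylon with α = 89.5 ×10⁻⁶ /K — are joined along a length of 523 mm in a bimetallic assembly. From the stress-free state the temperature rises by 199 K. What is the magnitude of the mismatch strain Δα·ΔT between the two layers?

0.0156

Δα = |10.9 − 89.5|×10⁻⁶/K = 78.6×10⁻⁶/K.
Mismatch strain = Δα·ΔT = 78.6×10⁻⁶ × 199.0 = 0.0156.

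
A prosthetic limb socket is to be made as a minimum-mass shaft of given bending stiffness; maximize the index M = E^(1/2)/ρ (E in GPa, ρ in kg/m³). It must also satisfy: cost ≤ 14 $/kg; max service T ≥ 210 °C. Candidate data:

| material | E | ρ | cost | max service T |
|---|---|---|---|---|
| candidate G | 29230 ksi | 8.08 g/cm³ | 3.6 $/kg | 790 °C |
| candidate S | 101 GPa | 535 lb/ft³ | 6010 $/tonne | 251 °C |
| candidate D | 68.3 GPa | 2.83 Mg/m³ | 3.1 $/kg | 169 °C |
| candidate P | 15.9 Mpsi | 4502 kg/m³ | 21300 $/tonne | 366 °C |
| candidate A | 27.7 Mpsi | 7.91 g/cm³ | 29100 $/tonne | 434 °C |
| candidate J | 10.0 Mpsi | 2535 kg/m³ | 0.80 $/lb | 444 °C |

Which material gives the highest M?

candidate J

Screen on constraints: cost ≤ 14 $/kg; max service T ≥ 210 °C. Survivors: candidate G, candidate S, candidate J.
Putting every candidate on a common basis:
  candidate G: E = 201.5 GPa, ρ = 8080 kg/m³
  candidate S: E = 101.0 GPa, ρ = 8570 kg/m³
  candidate J: E = 68.95 GPa, ρ = 2535 kg/m³
  candidate J: M = 3.28×10⁻³
  candidate G: M = 1.76×10⁻³
  candidate S: M = 1.17×10⁻³
The maximum is for candidate J.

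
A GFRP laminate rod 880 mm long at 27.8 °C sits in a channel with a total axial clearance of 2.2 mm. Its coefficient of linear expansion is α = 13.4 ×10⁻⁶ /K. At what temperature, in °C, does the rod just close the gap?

214 °C

α·L₀·ΔT = 2.2 mm ⇒ ΔT = 2.2 / (13.4×10⁻⁶ × 880.0) = 186.6 K.
T = 27.8 + 186.6 = 214.4 °C.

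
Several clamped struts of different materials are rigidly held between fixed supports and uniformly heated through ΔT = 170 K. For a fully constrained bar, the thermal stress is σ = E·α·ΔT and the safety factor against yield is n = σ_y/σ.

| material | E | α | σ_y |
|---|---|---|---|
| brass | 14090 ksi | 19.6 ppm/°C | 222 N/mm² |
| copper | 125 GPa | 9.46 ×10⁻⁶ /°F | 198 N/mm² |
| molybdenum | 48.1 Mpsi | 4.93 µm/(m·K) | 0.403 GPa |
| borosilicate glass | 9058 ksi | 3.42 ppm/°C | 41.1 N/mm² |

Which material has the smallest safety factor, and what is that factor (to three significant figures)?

Converting E to GPa, α to ×10⁻⁶/K, σ_y to MPa, then σ and n for each:
  brass: E = 97.15, α = 19.6, σ_y = 222.0 → σ = 324 MPa, n = 0.686
  copper: E = 125.0, α = 17.0, σ_y = 198.0 → σ = 362 MPa, n = 0.547
  molybdenum: E = 331.6, α = 4.93, σ_y = 403.0 → σ = 278 MPa, n = 1.45
  borosilicate glass: E = 62.45, α = 3.42, σ_y = 41.10 → σ = 36.3 MPa, n = 1.13
The minimum is copper at n = 0.547.

copper, n = 0.547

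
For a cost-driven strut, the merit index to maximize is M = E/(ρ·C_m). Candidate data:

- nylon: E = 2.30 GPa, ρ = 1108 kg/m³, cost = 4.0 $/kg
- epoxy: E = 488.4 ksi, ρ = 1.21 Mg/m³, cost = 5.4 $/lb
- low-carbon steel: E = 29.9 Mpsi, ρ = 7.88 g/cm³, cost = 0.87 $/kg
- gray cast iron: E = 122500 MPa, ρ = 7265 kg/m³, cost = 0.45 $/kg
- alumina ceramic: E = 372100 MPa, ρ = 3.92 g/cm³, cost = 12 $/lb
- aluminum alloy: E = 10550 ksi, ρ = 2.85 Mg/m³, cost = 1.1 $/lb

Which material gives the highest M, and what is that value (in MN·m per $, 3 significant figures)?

gray cast iron, M = 37.5 MN·m per $

After converting to SI:
  nylon: E = 2.300 GPa, ρ = 1108 kg/m³, cost = 4.000 $/kg
  epoxy: E = 3.367 GPa, ρ = 1210 kg/m³, cost = 11.90 $/kg
  low-carbon steel: E = 206.2 GPa, ρ = 7880 kg/m³, cost = 0.8700 $/kg
  gray cast iron: E = 122.5 GPa, ρ = 7265 kg/m³, cost = 0.4500 $/kg
  alumina ceramic: E = 372.1 GPa, ρ = 3920 kg/m³, cost = 26.46 $/kg
  aluminum alloy: E = 72.74 GPa, ρ = 2850 kg/m³, cost = 2.425 $/kg
  gray cast iron: M = 37.5 MN·m per $
  low-carbon steel: M = 30.1 MN·m per $
  aluminum alloy: M = 10.5 MN·m per $
  alumina ceramic: M = 3.59 MN·m per $
  nylon: M = 0.519 MN·m per $
  epoxy: M = 0.234 MN·m per $
Highest index: gray cast iron.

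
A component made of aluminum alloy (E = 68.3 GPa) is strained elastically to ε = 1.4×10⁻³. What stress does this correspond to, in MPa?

σ = E·ε = 68300 MPa × 1.4×10⁻³ = 95.6 MPa.

95.6 MPa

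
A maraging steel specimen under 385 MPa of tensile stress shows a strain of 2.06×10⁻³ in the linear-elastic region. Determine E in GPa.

187 GPa

E = σ/ε = 385 MPa / 2.06×10⁻³ = 186900 MPa = 187 GPa.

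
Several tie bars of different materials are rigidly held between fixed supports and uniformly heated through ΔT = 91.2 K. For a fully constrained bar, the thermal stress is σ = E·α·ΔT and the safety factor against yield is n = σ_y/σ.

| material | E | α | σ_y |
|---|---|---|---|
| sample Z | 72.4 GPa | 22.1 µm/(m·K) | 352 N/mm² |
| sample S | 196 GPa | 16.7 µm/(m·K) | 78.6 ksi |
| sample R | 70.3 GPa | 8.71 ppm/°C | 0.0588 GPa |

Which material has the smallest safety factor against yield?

sample R

With everything in SI (GPa, ×10⁻⁶/K, MPa):
  sample Z: E = 72.40, α = 22.1, σ_y = 352.0 → σ = 146 MPa, n = 2.41
  sample S: E = 196.0, α = 16.7, σ_y = 541.9 → σ = 299 MPa, n = 1.82
  sample R: E = 70.30, α = 8.71, σ_y = 58.80 → σ = 55.8 MPa, n = 1.05
The minimum is sample R at n = 1.05.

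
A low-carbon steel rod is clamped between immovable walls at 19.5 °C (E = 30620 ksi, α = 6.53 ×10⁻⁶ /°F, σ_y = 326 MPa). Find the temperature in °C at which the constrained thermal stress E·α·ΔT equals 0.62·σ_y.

E = 30620 ksi = 211.1 GPa.
α = 6.53×10⁻⁶/°F × 9/5 = 11.8×10⁻⁶/K.
E·α·ΔT = 202.1 MPa ⇒ ΔT = 202.1 / (211.1×10³ × 11.8×10⁻⁶) = 81.45 K.
T = 19.5 + 81.45 = 101.0 °C.

101 °C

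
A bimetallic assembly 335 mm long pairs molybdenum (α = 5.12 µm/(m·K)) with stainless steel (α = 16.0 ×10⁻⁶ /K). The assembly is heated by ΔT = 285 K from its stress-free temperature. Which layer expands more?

α(molybdenum) = 5.12×10⁻⁶/K vs α(stainless steel) = 16.0×10⁻⁶/K.
Higher α expands more for the same ΔT: stainless steel.

stainless steel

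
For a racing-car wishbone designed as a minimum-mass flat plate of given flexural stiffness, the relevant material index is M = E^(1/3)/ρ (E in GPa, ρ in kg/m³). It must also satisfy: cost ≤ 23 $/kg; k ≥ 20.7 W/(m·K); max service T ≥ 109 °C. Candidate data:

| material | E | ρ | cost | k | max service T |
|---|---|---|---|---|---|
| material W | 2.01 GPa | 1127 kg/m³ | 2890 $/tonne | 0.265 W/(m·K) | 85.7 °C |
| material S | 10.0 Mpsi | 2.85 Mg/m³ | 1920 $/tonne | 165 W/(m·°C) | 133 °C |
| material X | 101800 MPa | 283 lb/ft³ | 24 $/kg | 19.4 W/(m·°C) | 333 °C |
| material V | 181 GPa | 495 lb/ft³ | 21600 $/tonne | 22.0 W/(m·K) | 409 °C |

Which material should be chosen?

material S

Screen on constraints: cost ≤ 23 $/kg; k ≥ 20.7 W/(m·K); max service T ≥ 109 °C. Survivors: material S, material V.
Convert each candidate to consistent units, then evaluate M:
  material S: E = 68.95 GPa, ρ = 2850 kg/m³
  material V: E = 181.0 GPa, ρ = 7929 kg/m³
  material S: M = 1.44×10⁻³
  material V: M = 0.713×10⁻³
Material S has the largest M.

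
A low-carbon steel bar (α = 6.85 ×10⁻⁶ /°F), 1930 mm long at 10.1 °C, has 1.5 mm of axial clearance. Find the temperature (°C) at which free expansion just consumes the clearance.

73.1 °C

α = 6.85×10⁻⁶/°F × 9/5 = 12.3×10⁻⁶/K.
α·L₀·ΔT = 1.5 mm ⇒ ΔT = 1.5 / (12.3×10⁻⁶ × 1930.0) = 63.03 K.
T = 10.1 + 63.03 = 73.13 °C.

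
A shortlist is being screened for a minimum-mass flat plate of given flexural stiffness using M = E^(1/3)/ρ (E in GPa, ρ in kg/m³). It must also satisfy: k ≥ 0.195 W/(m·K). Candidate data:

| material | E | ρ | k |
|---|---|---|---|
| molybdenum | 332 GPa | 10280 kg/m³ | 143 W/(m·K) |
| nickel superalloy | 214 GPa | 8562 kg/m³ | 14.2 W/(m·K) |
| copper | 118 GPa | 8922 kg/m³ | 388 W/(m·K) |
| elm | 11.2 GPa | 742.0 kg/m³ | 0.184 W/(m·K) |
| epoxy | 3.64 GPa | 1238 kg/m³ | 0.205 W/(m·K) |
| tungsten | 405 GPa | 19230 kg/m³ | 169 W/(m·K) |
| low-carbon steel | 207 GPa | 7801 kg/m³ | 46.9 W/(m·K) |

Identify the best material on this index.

epoxy

Screen on constraints: k ≥ 0.195 W/(m·K). Survivors: molybdenum, nickel superalloy, copper, epoxy, tungsten, low-carbon steel.
Per-candidate index values:
  epoxy: M = 1.24×10⁻³
  low-carbon steel: M = 0.758×10⁻³
  nickel superalloy: M = 0.699×10⁻³
  molybdenum: M = 0.674×10⁻³
  copper: M = 0.550×10⁻³
  tungsten: M = 0.385×10⁻³
The maximum is for epoxy.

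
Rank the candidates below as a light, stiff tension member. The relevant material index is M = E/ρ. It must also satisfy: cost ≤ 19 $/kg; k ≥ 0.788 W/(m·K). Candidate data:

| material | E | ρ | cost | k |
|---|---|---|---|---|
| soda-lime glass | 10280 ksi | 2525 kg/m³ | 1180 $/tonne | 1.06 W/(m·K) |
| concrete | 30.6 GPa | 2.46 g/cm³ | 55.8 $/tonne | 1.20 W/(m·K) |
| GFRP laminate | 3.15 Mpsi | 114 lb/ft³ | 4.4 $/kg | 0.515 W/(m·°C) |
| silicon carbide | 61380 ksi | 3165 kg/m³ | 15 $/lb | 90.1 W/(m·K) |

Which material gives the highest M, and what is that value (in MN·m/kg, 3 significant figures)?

soda-lime glass, M = 28.1 MN·m/kg

Screen on constraints: cost ≤ 19 $/kg; k ≥ 0.788 W/(m·K). Survivors: soda-lime glass, concrete.
In SI units:
  soda-lime glass: E = 70.88 GPa, ρ = 2525 kg/m³
  concrete: E = 30.60 GPa, ρ = 2460 kg/m³
  soda-lime glass: M = 28.1 MN·m/kg
  concrete: M = 12.4 MN·m/kg
The maximum is for soda-lime glass.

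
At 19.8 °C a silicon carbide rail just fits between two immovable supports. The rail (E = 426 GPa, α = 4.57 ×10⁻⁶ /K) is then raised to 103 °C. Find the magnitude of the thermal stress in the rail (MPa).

162 MPa

ΔT = 83.20 K. Constrained thermal stress σ = E·α·ΔT = 426.0×10³ MPa × 4.57×10⁻⁶ × 83.20 = 162 MPa (compressive).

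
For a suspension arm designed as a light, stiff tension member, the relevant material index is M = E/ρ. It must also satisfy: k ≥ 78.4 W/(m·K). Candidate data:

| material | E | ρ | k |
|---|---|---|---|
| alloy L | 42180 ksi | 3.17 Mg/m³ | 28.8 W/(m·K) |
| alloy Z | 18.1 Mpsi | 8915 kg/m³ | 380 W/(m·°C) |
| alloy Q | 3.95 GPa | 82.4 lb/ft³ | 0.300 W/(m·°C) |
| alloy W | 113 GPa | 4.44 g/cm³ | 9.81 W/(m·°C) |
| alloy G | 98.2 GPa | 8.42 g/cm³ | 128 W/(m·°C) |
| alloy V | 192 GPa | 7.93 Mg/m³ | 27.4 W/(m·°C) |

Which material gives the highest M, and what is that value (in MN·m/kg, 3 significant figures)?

alloy Z, M = 14.0 MN·m/kg

Screen on constraints: k ≥ 78.4 W/(m·K). Survivors: alloy Z, alloy G.
Putting every candidate on a common basis:
  alloy Z: E = 124.8 GPa, ρ = 8915 kg/m³
  alloy G: E = 98.20 GPa, ρ = 8420 kg/m³
  alloy Z: M = 14.0 MN·m/kg
  alloy G: M = 11.7 MN·m/kg
Highest index: alloy Z.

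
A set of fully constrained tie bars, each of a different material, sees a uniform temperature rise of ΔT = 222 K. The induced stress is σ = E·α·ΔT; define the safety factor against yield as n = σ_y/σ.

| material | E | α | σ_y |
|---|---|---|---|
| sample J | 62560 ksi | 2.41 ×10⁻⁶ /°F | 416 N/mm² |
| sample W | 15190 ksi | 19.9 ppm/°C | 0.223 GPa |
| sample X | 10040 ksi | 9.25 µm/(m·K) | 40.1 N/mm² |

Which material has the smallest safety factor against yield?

sample X

Converting E to GPa, α to ×10⁻⁶/K, σ_y to MPa, then σ and n for each:
  sample J: E = 431.3, α = 4.34, σ_y = 416.0 → σ = 415 MPa, n = 1.00
  sample W: E = 104.7, α = 19.9, σ_y = 223.0 → σ = 463 MPa, n = 0.482
  sample X: E = 69.22, α = 9.25, σ_y = 40.10 → σ = 142 MPa, n = 0.282
Smallest n: sample X with n = 0.282.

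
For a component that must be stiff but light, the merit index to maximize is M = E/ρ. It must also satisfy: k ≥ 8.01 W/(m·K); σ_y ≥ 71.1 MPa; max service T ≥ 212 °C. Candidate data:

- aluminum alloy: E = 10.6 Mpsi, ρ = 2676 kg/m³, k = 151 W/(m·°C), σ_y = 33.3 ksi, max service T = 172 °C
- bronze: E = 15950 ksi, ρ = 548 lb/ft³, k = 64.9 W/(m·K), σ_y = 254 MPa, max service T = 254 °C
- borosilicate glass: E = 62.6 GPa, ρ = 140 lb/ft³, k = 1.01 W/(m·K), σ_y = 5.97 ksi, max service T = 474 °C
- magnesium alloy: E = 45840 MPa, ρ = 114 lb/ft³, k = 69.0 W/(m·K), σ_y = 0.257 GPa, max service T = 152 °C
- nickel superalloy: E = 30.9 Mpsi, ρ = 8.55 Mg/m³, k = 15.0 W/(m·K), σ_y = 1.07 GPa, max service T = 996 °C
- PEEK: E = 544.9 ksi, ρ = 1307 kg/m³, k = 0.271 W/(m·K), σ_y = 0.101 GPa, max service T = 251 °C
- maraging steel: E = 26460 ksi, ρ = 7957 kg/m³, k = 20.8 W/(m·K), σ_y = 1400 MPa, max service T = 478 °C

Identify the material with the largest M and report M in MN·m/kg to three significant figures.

nickel superalloy, M = 24.9 MN·m/kg

Screen on constraints: k ≥ 8.01 W/(m·K); σ_y ≥ 71.1 MPa; max service T ≥ 212 °C. Survivors: bronze, nickel superalloy, maraging steel.
In SI units:
  bronze: E = 110.0 GPa, ρ = 8778 kg/m³
  nickel superalloy: E = 213.0 GPa, ρ = 8550 kg/m³
  maraging steel: E = 182.4 GPa, ρ = 7957 kg/m³
  nickel superalloy: M = 24.9 MN·m/kg
  maraging steel: M = 22.9 MN·m/kg
  bronze: M = 12.5 MN·m/kg
The maximum is for nickel superalloy.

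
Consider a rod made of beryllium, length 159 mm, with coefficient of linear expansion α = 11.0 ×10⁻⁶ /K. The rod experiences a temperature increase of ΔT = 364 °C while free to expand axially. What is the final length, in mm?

ΔL = α·L₀·ΔT = 11.0×10⁻⁶ × 159 mm × 364.0 K = 0.637 mm.
L = L₀ + ΔL = 159 + 0.637 = 159.64 mm.

159.64 mm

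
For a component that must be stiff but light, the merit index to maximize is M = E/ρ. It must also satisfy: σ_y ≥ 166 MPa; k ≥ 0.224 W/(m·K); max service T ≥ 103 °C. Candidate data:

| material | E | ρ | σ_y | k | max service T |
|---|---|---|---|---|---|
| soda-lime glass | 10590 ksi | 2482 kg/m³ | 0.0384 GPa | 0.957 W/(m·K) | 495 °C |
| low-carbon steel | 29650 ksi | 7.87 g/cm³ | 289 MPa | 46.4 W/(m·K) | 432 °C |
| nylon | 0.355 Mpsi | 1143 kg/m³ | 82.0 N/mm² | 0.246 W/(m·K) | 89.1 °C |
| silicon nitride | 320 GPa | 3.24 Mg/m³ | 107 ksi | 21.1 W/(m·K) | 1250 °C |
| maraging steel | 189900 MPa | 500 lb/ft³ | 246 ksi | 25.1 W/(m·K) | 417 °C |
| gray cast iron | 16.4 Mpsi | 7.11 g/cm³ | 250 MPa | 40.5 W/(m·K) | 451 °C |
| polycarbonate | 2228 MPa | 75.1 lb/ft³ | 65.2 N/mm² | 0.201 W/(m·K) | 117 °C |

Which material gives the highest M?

silicon nitride

Screen on constraints: σ_y ≥ 166 MPa; k ≥ 0.224 W/(m·K); max service T ≥ 103 °C. Survivors: low-carbon steel, silicon nitride, maraging steel, gray cast iron.
After converting to SI:
  low-carbon steel: E = 204.4 GPa, ρ = 7870 kg/m³
  silicon nitride: E = 320.0 GPa, ρ = 3240 kg/m³
  maraging steel: E = 189.9 GPa, ρ = 8009 kg/m³
  gray cast iron: E = 113.1 GPa, ρ = 7110 kg/m³
  silicon nitride: M = 98.8 MN·m/kg
  low-carbon steel: M = 26.0 MN·m/kg
  maraging steel: M = 23.7 MN·m/kg
  gray cast iron: M = 15.9 MN·m/kg
The maximum is for silicon nitride.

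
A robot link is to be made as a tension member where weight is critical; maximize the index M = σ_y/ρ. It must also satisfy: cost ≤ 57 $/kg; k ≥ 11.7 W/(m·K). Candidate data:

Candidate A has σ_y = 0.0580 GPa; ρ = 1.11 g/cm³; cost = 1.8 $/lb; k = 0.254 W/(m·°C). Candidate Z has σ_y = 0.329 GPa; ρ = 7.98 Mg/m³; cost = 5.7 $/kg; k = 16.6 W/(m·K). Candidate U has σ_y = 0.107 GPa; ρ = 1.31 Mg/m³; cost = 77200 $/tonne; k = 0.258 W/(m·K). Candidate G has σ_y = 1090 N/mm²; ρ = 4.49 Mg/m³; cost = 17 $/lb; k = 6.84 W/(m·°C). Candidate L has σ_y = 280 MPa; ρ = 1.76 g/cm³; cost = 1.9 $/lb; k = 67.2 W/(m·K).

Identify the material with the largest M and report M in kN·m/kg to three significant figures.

Screen on constraints: cost ≤ 57 $/kg; k ≥ 11.7 W/(m·K). Survivors: candidate Z, candidate L.
Putting every candidate on a common basis:
  candidate Z: σ_y = 329.0 MPa, ρ = 7980 kg/m³
  candidate L: σ_y = 280.0 MPa, ρ = 1760 kg/m³
  candidate L: M = 159 kN·m/kg
  candidate Z: M = 41.2 kN·m/kg
Highest index: candidate L.

candidate L, M = 159 kN·m/kg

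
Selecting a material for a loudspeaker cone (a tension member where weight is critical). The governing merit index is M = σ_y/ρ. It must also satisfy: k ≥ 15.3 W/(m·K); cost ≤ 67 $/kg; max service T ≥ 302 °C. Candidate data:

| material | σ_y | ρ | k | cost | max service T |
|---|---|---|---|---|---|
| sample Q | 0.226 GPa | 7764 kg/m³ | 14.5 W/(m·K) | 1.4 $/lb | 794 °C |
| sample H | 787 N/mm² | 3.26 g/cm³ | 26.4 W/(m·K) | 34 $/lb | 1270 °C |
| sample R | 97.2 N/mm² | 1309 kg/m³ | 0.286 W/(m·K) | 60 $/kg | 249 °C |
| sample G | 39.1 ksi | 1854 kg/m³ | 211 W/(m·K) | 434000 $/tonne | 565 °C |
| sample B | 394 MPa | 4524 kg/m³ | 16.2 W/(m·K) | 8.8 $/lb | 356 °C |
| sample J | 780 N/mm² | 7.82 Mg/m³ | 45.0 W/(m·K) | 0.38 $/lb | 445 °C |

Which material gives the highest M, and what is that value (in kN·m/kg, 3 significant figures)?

sample J, M = 99.7 kN·m/kg

Screen on constraints: k ≥ 15.3 W/(m·K); cost ≤ 67 $/kg; max service T ≥ 302 °C. Survivors: sample B, sample J.
After converting to SI:
  sample B: σ_y = 394.0 MPa, ρ = 4524 kg/m³
  sample J: σ_y = 780.0 MPa, ρ = 7820 kg/m³
  sample J: M = 99.7 kN·m/kg
  sample B: M = 87.1 kN·m/kg
Sample J ranks first.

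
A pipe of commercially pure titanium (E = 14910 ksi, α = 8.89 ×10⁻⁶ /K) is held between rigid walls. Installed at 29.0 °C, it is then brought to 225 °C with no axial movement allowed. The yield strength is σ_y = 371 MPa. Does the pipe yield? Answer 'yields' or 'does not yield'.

does not yield

E = 14910 ksi = 102.8 GPa.
ΔT = 196.0 K. Constrained thermal stress σ = E·α·ΔT = 102.8×10³ MPa × 8.89×10⁻⁶ × 196.0 = 179 MPa (compressive).
Compare to σ_y = 371 MPa: σ < σ_y, so it does not yield.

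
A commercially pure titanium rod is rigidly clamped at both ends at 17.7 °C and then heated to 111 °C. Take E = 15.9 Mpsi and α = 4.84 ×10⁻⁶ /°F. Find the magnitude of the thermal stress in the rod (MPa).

E = 15.9 Mpsi = 109.6 GPa.
α = 4.84×10⁻⁶/°F × 9/5 = 8.71×10⁻⁶/K.
ΔT = 93.30 K. Constrained thermal stress σ = E·α·ΔT = 109.6×10³ MPa × 8.71×10⁻⁶ × 93.30 = 89.1 MPa (compressive).

89.1 MPa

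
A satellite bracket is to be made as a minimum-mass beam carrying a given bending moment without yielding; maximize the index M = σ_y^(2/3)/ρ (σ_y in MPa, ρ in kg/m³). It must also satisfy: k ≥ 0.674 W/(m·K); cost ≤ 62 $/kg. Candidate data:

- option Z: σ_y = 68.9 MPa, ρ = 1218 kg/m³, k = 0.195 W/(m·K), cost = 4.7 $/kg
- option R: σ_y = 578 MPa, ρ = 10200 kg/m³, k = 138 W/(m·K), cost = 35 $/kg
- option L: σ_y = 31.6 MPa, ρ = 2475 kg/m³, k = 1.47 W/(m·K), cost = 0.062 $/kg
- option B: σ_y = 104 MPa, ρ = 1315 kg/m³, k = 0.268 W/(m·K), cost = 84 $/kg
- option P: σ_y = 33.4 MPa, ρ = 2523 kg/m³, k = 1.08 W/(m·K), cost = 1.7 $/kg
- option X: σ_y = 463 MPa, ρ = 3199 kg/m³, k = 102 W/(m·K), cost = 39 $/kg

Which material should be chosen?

Screen on constraints: k ≥ 0.674 W/(m·K); cost ≤ 62 $/kg. Survivors: option R, option L, option P, option X.
Computing M directly (units already consistent):
  option X: M = 18.7×10⁻³
  option R: M = 6.80×10⁻³
  option P: M = 4.11×10⁻³
  option L: M = 4.04×10⁻³
Highest index: option X.

option X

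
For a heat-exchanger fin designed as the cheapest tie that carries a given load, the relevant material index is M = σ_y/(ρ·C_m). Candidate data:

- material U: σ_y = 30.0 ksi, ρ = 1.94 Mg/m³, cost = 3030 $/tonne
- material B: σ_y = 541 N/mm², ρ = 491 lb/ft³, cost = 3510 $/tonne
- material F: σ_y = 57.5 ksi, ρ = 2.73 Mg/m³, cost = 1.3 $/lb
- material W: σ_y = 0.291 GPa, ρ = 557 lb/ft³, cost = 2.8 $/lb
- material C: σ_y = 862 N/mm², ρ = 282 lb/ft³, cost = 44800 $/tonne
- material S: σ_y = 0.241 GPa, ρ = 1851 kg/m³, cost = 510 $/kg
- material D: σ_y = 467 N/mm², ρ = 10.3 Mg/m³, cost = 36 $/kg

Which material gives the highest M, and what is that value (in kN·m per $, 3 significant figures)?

material F, M = 50.7 kN·m per $

Putting every candidate on a common basis:
  material U: σ_y = 206.8 MPa, ρ = 1940 kg/m³, cost = 3.030 $/kg
  material B: σ_y = 541.0 MPa, ρ = 7865 kg/m³, cost = 3.510 $/kg
  material F: σ_y = 396.4 MPa, ρ = 2730 kg/m³, cost = 2.866 $/kg
  material W: σ_y = 291.0 MPa, ρ = 8922 kg/m³, cost = 6.173 $/kg
  material C: σ_y = 862.0 MPa, ρ = 4517 kg/m³, cost = 44.80 $/kg
  material S: σ_y = 241.0 MPa, ρ = 1851 kg/m³, cost = 510.0 $/kg
  material D: σ_y = 467.0 MPa, ρ = 10300 kg/m³, cost = 36.00 $/kg
  material F: M = 50.7 kN·m per $
  material U: M = 35.2 kN·m per $
  material B: M = 19.6 kN·m per $
  material W: M = 5.28 kN·m per $
  material C: M = 4.26 kN·m per $
  material D: M = 1.26 kN·m per $
  material S: M = 0.255 kN·m per $
The maximum is for material F.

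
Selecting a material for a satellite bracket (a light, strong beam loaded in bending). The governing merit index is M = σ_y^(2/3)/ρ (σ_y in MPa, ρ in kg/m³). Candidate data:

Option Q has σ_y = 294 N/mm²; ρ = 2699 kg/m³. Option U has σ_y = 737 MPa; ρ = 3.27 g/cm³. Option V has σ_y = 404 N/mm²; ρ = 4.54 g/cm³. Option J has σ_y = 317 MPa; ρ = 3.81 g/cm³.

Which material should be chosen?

option U

After converting to SI:
  option Q: σ_y = 294.0 MPa, ρ = 2699 kg/m³
  option U: σ_y = 737.0 MPa, ρ = 3270 kg/m³
  option V: σ_y = 404.0 MPa, ρ = 4540 kg/m³
  option J: σ_y = 317.0 MPa, ρ = 3810 kg/m³
  option U: M = 25.0×10⁻³
  option Q: M = 16.4×10⁻³
  option J: M = 12.2×10⁻³
  option V: M = 12.0×10⁻³
The maximum is for option U.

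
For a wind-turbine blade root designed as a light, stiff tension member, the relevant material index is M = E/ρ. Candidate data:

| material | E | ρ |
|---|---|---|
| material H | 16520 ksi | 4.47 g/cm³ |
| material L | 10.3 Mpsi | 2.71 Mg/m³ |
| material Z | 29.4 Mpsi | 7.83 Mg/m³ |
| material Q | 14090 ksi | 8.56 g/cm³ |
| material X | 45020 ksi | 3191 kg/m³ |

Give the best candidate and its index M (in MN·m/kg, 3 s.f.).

In SI units:
  material H: E = 113.9 GPa, ρ = 4470 kg/m³
  material L: E = 71.02 GPa, ρ = 2710 kg/m³
  material Z: E = 202.7 GPa, ρ = 7830 kg/m³
  material Q: E = 97.15 GPa, ρ = 8560 kg/m³
  material X: E = 310.4 GPa, ρ = 3191 kg/m³
  material X: M = 97.3 MN·m/kg
  material L: M = 26.2 MN·m/kg
  material Z: M = 25.9 MN·m/kg
  material H: M = 25.5 MN·m/kg
  material Q: M = 11.3 MN·m/kg
The maximum is for material X.

material X, M = 97.3 MN·m/kg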